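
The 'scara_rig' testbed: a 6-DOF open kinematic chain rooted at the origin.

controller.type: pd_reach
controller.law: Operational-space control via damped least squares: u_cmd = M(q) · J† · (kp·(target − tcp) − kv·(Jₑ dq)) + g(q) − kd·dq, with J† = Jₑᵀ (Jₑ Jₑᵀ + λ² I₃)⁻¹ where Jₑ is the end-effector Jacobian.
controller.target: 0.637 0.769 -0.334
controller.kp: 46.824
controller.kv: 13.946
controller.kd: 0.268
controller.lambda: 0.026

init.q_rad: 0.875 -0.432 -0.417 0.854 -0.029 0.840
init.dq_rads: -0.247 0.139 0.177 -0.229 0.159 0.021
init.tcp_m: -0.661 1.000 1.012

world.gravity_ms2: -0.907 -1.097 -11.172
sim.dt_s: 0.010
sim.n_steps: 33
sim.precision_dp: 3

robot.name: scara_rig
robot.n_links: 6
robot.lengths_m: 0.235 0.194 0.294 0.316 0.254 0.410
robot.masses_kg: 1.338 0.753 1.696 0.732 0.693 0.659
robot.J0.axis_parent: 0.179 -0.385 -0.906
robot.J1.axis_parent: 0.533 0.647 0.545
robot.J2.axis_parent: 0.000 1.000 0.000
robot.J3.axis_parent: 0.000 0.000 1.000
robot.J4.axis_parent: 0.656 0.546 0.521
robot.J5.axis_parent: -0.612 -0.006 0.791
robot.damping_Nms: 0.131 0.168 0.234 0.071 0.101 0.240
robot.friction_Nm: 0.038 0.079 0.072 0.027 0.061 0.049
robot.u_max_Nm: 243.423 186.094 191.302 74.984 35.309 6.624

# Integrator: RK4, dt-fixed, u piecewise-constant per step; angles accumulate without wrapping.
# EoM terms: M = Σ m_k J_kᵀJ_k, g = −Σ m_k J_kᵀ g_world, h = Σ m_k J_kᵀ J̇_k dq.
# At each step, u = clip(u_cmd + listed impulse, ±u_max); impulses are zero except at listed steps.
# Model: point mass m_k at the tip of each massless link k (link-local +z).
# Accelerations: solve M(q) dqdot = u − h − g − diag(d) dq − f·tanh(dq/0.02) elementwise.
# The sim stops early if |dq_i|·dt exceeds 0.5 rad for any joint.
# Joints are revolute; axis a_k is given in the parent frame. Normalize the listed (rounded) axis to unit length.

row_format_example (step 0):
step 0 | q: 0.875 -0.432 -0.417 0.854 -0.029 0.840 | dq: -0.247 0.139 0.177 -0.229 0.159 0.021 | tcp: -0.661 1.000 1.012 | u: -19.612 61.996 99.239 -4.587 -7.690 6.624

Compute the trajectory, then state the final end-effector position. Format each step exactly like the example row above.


step 1 | q: 0.872 -0.430 -0.406 0.856 -0.057 0.836 | dq: -0.319 0.210 2.067 0.678 -5.653 -0.795 | tcp: -0.660 0.997 1.013 | u: -17.713 55.197 85.701 -4.627 -5.603 6.624
step 2 | q: 0.868 -0.428 -0.379 0.862 -0.129 0.838 | dq: -0.321 0.358 3.345 0.877 -8.913 0.881 | tcp: -0.654 0.993 1.009 | u: -10.896 35.542 59.368 -4.982 -6.213 6.624
step 3 | q: 0.865 -0.423 -0.342 0.870 -0.225 0.859 | dq: -0.206 0.556 4.019 1.035 -10.407 3.150 | tcp: -0.643 0.987 1.000 | u: -2.602 11.943 32.262 -5.552 -7.604 5.671
step 4 | q: 0.863 -0.417 -0.301 0.880 -0.333 0.897 | dq: -0.074 0.711 4.278 1.295 -11.214 4.317 | tcp: -0.627 0.978 0.987 | u: 4.248 -8.133 10.923 -6.142 -8.624 4.555
step 5 | q: 0.862 -0.409 -0.258 0.893 -0.447 0.942 | dq: -0.052 0.783 4.233 1.407 -11.556 4.619 | tcp: -0.607 0.967 0.971 | u: 8.910 -22.613 -4.076 -6.510 -8.990 3.687
step 6 | q: 0.861 -0.402 -0.217 0.906 -0.562 0.989 | dq: -0.186 0.790 3.948 1.237 -11.418 4.708 | tcp: -0.584 0.953 0.952 | u: 11.675 -32.035 -13.942 -6.545 -8.742 2.868
step 7 | q: 0.858 -0.394 -0.180 0.916 -0.674 1.035 | dq: -0.418 0.767 3.512 0.921 -11.039 4.630 | tcp: -0.558 0.939 0.931 | u: 12.999 -37.460 -19.940 -6.287 -7.995 2.103
step 8 | q: 0.852 -0.386 -0.148 0.923 -0.782 1.081 | dq: -0.685 0.731 2.993 0.570 -10.575 4.419 | tcp: -0.530 0.923 0.908 | u: 13.343 -40.046 -23.203 -5.814 -6.896 1.402
step 9 | q: 0.844 -0.379 -0.121 0.927 -0.885 1.123 | dq: -0.943 0.687 2.444 0.248 -10.103 4.124 | tcp: -0.501 0.908 0.885 | u: 13.075 -40.749 -24.614 -5.207 -5.582 0.767
step 10 | q: 0.833 -0.373 -0.099 0.928 -0.984 1.163 | dq: -1.166 0.624 1.903 -0.006 -9.657 3.787 | tcp: -0.470 0.892 0.861 | u: 12.455 -40.270 -24.813 -4.537 -4.164 0.194
step 11 | q: 0.820 -0.367 -0.082 0.927 -1.078 1.199 | dq: -1.337 0.533 1.402 -0.163 -9.252 3.434 | tcp: -0.439 0.876 0.836 | u: 11.654 -39.090 -24.243 -3.868 -2.729 -0.317
step 12 | q: 0.806 -0.362 -0.071 0.925 -1.168 1.232 | dq: -1.478 0.407 0.940 -0.266 -8.862 3.118 | tcp: -0.408 0.861 0.810 | u: 10.780 -37.520 -23.216 -3.215 -1.347 -0.779
step 13 | q: 0.791 -0.359 -0.063 0.922 -1.255 1.262 | dq: -1.593 0.242 0.527 -0.314 -8.489 2.837 | tcp: -0.376 0.846 0.785 | u: 9.892 -35.748 -21.919 -2.604 -0.063 -1.189
step 14 | q: 0.774 -0.357 -0.060 0.919 -1.338 1.289 | dq: -1.686 0.037 0.166 -0.314 -8.129 2.593 | tcp: -0.344 0.832 0.758 | u: 9.027 -33.890 -20.473 -2.053 1.090 -1.547
step 15 | q: 0.757 -0.358 -0.060 0.916 -1.418 1.314 | dq: -1.757 -0.206 -0.140 -0.269 -7.780 2.384 | tcp: -0.312 0.818 0.732 | u: 8.205 -32.025 -18.965 -1.572 2.089 -1.854
step 16 | q: 0.739 -0.362 -0.063 0.914 -1.494 1.337 | dq: -1.804 -0.486 -0.387 -0.178 -7.437 2.211 | tcp: -0.281 0.805 0.707 | u: 7.433 -30.172 -17.429 -1.172 2.922 -2.110
step 17 | q: 0.721 -0.368 -0.067 0.912 -1.566 1.358 | dq: -1.841 -0.797 -0.586 -0.074 -7.083 2.083 | tcp: -0.251 0.792 0.681 | u: 6.715 -28.330 -15.882 -0.846 3.580 -2.318
step 18 | q: 0.703 -0.378 -0.074 0.912 -1.635 1.378 | dq: -1.871 -1.132 -0.741 0.027 -6.708 1.995 | tcp: -0.221 0.780 0.656 | u: 6.054 -26.493 -14.336 -0.588 4.062 -2.480
step 19 | q: 0.684 -0.391 -0.082 0.913 -1.700 1.398 | dq: -1.892 -1.484 -0.856 0.116 -6.310 1.940 | tcp: -0.192 0.768 0.631 | u: 5.449 -24.645 -12.797 -0.394 4.372 -2.594
step 20 | q: 0.665 -0.407 -0.091 0.915 -1.762 1.417 | dq: -1.881 -1.848 -0.925 0.218 -5.898 1.892 | tcp: -0.163 0.758 0.607 | u: 4.897 -22.753 -11.247 -0.274 4.520 -2.656
step 21 | q: 0.646 -0.428 -0.100 0.918 -1.818 1.436 | dq: -1.832 -2.212 -0.956 0.320 -5.461 1.854 | tcp: -0.136 0.747 0.583 | u: 4.399 -20.798 -9.684 -0.223 4.516 -2.671
step 22 | q: 0.629 -0.452 -0.110 0.921 -1.871 1.454 | dq: -1.738 -2.565 -0.959 0.413 -4.989 1.817 | tcp: -0.109 0.738 0.561 | u: 3.951 -18.759 -8.097 -0.235 4.376 -2.642
step 23 | q: 0.612 -0.479 -0.120 0.926 -1.918 1.472 | dq: -1.589 -2.894 -0.948 0.487 -4.475 1.773 | tcp: -0.084 0.730 0.538 | u: 3.550 -16.608 -6.470 -0.303 4.113 -2.571
step 24 | q: 0.597 -0.509 -0.129 0.931 -1.960 1.489 | dq: -1.376 -3.180 -0.940 0.533 -3.913 1.709 | tcp: -0.060 0.722 0.517 | u: 3.188 -14.321 -4.776 -0.421 3.746 -2.460
step 25 | q: 0.585 -0.542 -0.138 0.937 -1.997 1.506 | dq: -1.096 -3.408 -0.957 0.541 -3.297 1.615 | tcp: -0.036 0.716 0.496 | u: 2.857 -11.869 -2.983 -0.585 3.292 -2.313
step 26 | q: 0.575 -0.577 -0.148 0.942 -2.026 1.521 | dq: -0.751 -3.561 -1.020 0.499 -2.628 1.485 | tcp: -0.014 0.710 0.475 | u: 2.549 -9.228 -1.049 -0.790 2.768 -2.137
step 27 | q: 0.570 -0.613 -0.159 0.947 -2.049 1.535 | dq: -0.355 -3.626 -1.148 0.395 -1.910 1.316 | tcp: 0.007 0.706 0.455 | u: 2.254 -6.377 1.062 -1.031 2.191 -1.937
step 28 | q: 0.569 -0.649 -0.171 0.950 -2.065 1.547 | dq: 0.060 -3.601 -1.351 0.215 -1.154 1.113 | tcp: 0.028 0.702 0.434 | u: 1.970 -3.314 3.373 -1.300 1.578 -1.722
step 29 | q: 0.571 -0.685 -0.186 0.951 -2.073 1.557 | dq: 0.440 -3.501 -1.618 -0.051 -0.390 0.889 | tcp: 0.048 0.700 0.414 | u: 1.699 -0.059 5.876 -1.590 0.949 -1.500
step 30 | q: 0.577 -0.719 -0.204 0.949 -2.073 1.565 | dq: 0.789 -3.335 -1.928 -0.333 0.327 0.629 | tcp: 0.067 0.698 0.394 | u: 1.420 3.399 8.580 -1.919 0.328 -1.274
step 31 | q: 0.587 -0.751 -0.225 0.945 -2.066 1.569 | dq: 1.042 -3.139 -2.247 -0.642 0.968 0.358 | tcp: 0.086 0.698 0.373 | u: 1.134 6.966 11.385 -2.262 -0.259 -1.054
step 32 | q: 0.598 -0.782 -0.249 0.937 -2.054 1.572 | dq: 1.175 -2.950 -2.535 -0.994 1.557 0.131 | tcp: 0.104 0.697 0.352 | u: 0.871 10.477 14.163 -2.614 -0.818 -0.857
step 33 | q: 0.610 -0.810 -0.275 0.925 -2.036 1.572 | dq: 1.186 -2.797 -2.758 -1.351 2.065 -0.046 | tcp: 0.122 0.698 0.330
final tcp position (m): 0.122 0.698 0.330


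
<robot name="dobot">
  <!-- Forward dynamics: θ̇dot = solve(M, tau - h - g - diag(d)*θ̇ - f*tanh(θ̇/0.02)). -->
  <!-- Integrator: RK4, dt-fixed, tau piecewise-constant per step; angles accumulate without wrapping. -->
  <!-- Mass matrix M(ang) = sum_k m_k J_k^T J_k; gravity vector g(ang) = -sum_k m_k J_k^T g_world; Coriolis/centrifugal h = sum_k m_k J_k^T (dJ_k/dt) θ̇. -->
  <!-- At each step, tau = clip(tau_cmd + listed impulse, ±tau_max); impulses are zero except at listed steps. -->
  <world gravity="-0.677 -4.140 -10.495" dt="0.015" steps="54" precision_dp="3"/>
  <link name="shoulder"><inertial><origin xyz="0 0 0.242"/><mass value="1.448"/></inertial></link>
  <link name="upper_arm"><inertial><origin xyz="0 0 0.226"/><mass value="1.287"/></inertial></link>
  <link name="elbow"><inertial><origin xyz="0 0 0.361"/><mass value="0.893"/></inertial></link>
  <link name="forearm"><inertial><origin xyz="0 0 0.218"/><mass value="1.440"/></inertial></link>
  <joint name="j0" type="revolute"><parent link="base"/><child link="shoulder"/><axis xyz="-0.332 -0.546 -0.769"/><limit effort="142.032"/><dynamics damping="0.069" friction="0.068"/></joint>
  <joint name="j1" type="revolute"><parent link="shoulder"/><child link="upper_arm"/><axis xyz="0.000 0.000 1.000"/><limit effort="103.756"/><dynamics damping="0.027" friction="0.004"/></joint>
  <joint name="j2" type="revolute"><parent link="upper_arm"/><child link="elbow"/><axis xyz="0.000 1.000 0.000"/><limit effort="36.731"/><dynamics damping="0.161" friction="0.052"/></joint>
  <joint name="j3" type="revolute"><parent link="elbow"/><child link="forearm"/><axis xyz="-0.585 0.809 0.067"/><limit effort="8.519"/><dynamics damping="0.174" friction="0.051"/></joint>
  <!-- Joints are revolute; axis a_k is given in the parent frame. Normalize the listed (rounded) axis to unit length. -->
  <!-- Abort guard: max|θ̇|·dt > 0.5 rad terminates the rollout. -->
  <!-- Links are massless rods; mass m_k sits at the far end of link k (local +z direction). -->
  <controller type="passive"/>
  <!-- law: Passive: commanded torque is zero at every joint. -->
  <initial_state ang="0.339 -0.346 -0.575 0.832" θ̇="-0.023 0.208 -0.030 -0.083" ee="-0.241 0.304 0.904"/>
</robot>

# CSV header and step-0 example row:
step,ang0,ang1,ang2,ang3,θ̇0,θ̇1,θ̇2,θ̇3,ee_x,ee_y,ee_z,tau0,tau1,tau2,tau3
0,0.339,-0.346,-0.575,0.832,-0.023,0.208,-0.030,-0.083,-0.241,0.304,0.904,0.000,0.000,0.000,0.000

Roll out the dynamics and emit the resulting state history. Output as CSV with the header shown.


step,ang0,ang1,ang2,ang3,θ̇0,θ̇1,θ̇2,θ̇3,ee_x,ee_y,ee_z,tau0,tau1,tau2,tau3
1,0.338,-0.340,-0.579,0.837,-0.175,0.526,-0.483,0.778,-0.242,0.304,0.903,0.000,0.000,0.000,0.000
2,0.334,-0.331,-0.589,0.855,-0.322,0.777,-0.918,1.536,-0.243,0.303,0.900,0.000,0.000,0.000,0.000
3,0.328,-0.317,-0.606,0.883,-0.462,0.955,-1.335,2.201,-0.244,0.302,0.895,0.000,0.000,0.000,0.000
4,0.320,-0.302,-0.629,0.920,-0.593,1.059,-1.736,2.775,-0.245,0.301,0.889,0.000,0.000,0.000,0.000
5,0.310,-0.286,-0.658,0.966,-0.714,1.098,-2.122,3.263,-0.247,0.299,0.881,0.000,0.000,0.000,0.000
6,0.299,-0.270,-0.693,1.018,-0.822,1.085,-2.497,3.670,-0.249,0.298,0.871,0.000,0.000,0.000,0.000
7,0.286,-0.254,-0.733,1.076,-0.918,1.038,-2.861,4.002,-0.252,0.295,0.860,0.000,0.000,0.000,0.000
8,0.271,-0.239,-0.779,1.138,-1.000,0.971,-3.218,4.263,-0.255,0.292,0.847,0.000,0.000,0.000,0.000
9,0.256,-0.224,-0.830,1.203,-1.066,0.901,-3.568,4.456,-0.258,0.289,0.832,0.000,0.000,0.000,0.000
10,0.239,-0.211,-0.886,1.271,-1.115,0.840,-3.913,4.585,-0.263,0.284,0.815,0.000,0.000,0.000,0.000
11,0.222,-0.199,-0.947,1.340,-1.145,0.799,-4.254,4.651,-0.267,0.279,0.797,0.000,0.000,0.000,0.000
12,0.205,-0.187,-1.013,1.410,-1.153,0.788,-4.591,4.656,-0.273,0.273,0.776,0.000,0.000,0.000,0.000
13,0.188,-0.175,-1.085,1.480,-1.136,0.815,-4.925,4.599,-0.278,0.266,0.754,0.000,0.000,0.000,0.000
14,0.171,-0.163,-1.161,1.548,-1.091,0.889,-5.254,4.479,-0.285,0.258,0.731,0.000,0.000,0.000,0.000
15,0.155,-0.148,-1.242,1.614,-1.012,1.017,-5.577,4.296,-0.292,0.250,0.706,0.000,0.000,0.000,0.000
16,0.141,-0.132,-1.328,1.676,-0.894,1.207,-5.891,4.046,-0.299,0.240,0.679,0.000,0.000,0.000,0.000
17,0.129,-0.112,-1.419,1.735,-0.733,1.468,-6.194,3.725,-0.307,0.229,0.650,0.000,0.000,0.000,0.000
18,0.119,-0.087,-1.514,1.788,-0.524,1.807,-6.482,3.326,-0.316,0.218,0.620,0.000,0.000,0.000,0.000
19,0.113,-0.057,-1.613,1.834,-0.262,2.233,-6.751,2.839,-0.325,0.206,0.588,0.000,0.000,0.000,0.000
20,0.112,-0.020,-1.717,1.872,0.055,2.750,-6.994,2.246,-0.335,0.192,0.554,0.000,0.000,0.000,0.000
21,0.115,0.026,-1.823,1.901,0.418,3.354,-7.205,1.514,-0.345,0.178,0.519,0.000,0.000,0.000,0.000
22,0.124,0.081,-1.932,1.917,0.829,4.047,-7.360,0.621,-0.355,0.162,0.481,0.000,0.000,0.000,0.000
23,0.140,0.147,-2.043,1.918,1.275,4.806,-7.433,-0.474,-0.366,0.146,0.442,0.000,0.000,0.000,0.000
24,0.163,0.225,-2.155,1.902,1.740,5.592,-7.384,-1.797,-0.376,0.127,0.399,0.000,0.000,0.000,0.000
25,0.192,0.315,-2.264,1.863,2.183,6.308,-7.154,-3.433,-0.387,0.107,0.354,0.000,0.000,0.000,0.000
26,0.228,0.414,-2.368,1.797,2.573,6.835,-6.673,-5.405,-0.396,0.084,0.306,0.000,0.000,0.000,0.000
27,0.269,0.518,-2.463,1.699,2.898,7.050,-5.871,-7.700,-0.404,0.059,0.254,0.000,0.000,0.000,0.000
28,0.315,0.623,-2.543,1.565,3.174,6.854,-4.720,-10.285,-0.407,0.030,0.199,0.000,0.000,0.000,0.000
29,0.364,0.722,-2.603,1.389,3.443,6.182,-3.241,-13.175,-0.405,-0.001,0.141,0.000,0.000,0.000,0.000
30,0.418,0.806,-2.638,1.167,3.746,4.964,-1.492,-16.520,-0.394,-0.033,0.082,0.000,0.000,0.000,0.000
31,0.477,0.867,-2.646,0.890,4.110,3.084,0.453,-20.659,-0.374,-0.067,0.024,0.000,0.000,0.000,0.000
32,0.542,0.895,-2.625,0.542,4.547,0.506,2.396,-25.768,-0.342,-0.098,-0.027,0.000,0.000,0.000,0.000
33,0.614,0.885,-2.580,0.127,5.086,-1.365,3.084,-28.379,-0.296,-0.124,-0.060,0.000,0.000,0.000,0.000
34,0.694,0.874,-2.548,-0.256,5.614,0.367,0.881,-21.631,-0.242,-0.138,-0.065,0.000,0.000,0.000,0.000
35,0.781,0.899,-2.554,-0.520,5.945,2.777,-1.469,-13.957,-0.189,-0.142,-0.054,0.000,0.000,0.000,0.000
36,0.872,0.954,-2.588,-0.687,6.162,4.542,-3.027,-8.648,-0.141,-0.140,-0.037,0.000,0.000,0.000,0.000
37,0.966,1.033,-2.642,-0.787,6.323,5.943,-4.001,-4.916,-0.095,-0.135,-0.019,0.000,0.000,0.000,0.000
38,1.062,1.132,-2.706,-0.840,6.446,7.295,-4.532,-2.257,-0.053,-0.127,-0.003,0.000,0.000,0.000,0.000
39,1.159,1.253,-2.776,-0.860,6.545,8.849,-4.680,-0.546,-0.013,-0.117,0.012,0.000,0.000,0.000,0.000
40,1.258,1.399,-2.845,-0.862,6.626,10.532,-4.484,0.072,0.025,-0.102,0.024,0.000,0.000,0.000,0.000
41,1.358,1.564,-2.910,-0.863,6.678,11.300,-4.141,-0.429,0.061,-0.084,0.032,0.000,0.000,0.000,0.000
42,1.458,1.727,-2.970,-0.876,6.704,10.099,-4.011,-1.290,0.093,-0.061,0.037,0.000,0.000,0.000,0.000
43,1.559,1.865,-3.031,-0.900,6.770,8.353,-4.093,-1.734,0.124,-0.037,0.037,0.000,0.000,0.000,0.000
44,1.661,1.981,-3.093,-0.927,6.897,7.346,-4.165,-1.922,0.153,-0.013,0.036,0.000,0.000,0.000,0.000
45,1.766,2.088,-3.156,-0.957,7.059,6.970,-4.173,-2.146,0.181,0.011,0.032,0.000,0.000,0.000,0.000
46,1.873,2.192,-3.218,-0.992,7.228,6.917,-4.147,-2.488,0.209,0.033,0.026,0.000,0.000,0.000,0.000
47,1.983,2.296,-3.280,-1.033,7.386,7.011,-4.128,-2.915,0.237,0.053,0.017,0.000,0.000,0.000,0.000
48,2.095,2.403,-3.342,-1.080,7.518,7.172,-4.149,-3.360,0.265,0.072,0.005,0.000,0.000,0.000,0.000
49,2.208,2.512,-3.405,-1.133,7.620,7.371,-4.237,-3.745,0.292,0.090,-0.009,0.000,0.000,0.000,0.000
50,2.323,2.624,-3.470,-1.191,7.692,7.606,-4.410,-3.999,0.320,0.107,-0.026,0.000,0.000,0.000,0.000
51,2.439,2.740,-3.538,-1.252,7.746,7.889,-4.671,-4.061,0.348,0.122,-0.045,0.000,0.000,0.000,0.000
52,2.555,2.861,-3.610,-1.312,7.795,8.243,-5.016,-3.885,0.375,0.136,-0.067,0.000,0.000,0.000,0.000
53,2.673,2.988,-3.688,-1.367,7.862,8.693,-5.426,-3.435,0.402,0.149,-0.092,0.000,0.000,0.000,0.000
54,2.792,3.123,-3.773,-1.413,7.972,9.264,-5.869,-2.679,0.429,0.159,-0.118,,,,


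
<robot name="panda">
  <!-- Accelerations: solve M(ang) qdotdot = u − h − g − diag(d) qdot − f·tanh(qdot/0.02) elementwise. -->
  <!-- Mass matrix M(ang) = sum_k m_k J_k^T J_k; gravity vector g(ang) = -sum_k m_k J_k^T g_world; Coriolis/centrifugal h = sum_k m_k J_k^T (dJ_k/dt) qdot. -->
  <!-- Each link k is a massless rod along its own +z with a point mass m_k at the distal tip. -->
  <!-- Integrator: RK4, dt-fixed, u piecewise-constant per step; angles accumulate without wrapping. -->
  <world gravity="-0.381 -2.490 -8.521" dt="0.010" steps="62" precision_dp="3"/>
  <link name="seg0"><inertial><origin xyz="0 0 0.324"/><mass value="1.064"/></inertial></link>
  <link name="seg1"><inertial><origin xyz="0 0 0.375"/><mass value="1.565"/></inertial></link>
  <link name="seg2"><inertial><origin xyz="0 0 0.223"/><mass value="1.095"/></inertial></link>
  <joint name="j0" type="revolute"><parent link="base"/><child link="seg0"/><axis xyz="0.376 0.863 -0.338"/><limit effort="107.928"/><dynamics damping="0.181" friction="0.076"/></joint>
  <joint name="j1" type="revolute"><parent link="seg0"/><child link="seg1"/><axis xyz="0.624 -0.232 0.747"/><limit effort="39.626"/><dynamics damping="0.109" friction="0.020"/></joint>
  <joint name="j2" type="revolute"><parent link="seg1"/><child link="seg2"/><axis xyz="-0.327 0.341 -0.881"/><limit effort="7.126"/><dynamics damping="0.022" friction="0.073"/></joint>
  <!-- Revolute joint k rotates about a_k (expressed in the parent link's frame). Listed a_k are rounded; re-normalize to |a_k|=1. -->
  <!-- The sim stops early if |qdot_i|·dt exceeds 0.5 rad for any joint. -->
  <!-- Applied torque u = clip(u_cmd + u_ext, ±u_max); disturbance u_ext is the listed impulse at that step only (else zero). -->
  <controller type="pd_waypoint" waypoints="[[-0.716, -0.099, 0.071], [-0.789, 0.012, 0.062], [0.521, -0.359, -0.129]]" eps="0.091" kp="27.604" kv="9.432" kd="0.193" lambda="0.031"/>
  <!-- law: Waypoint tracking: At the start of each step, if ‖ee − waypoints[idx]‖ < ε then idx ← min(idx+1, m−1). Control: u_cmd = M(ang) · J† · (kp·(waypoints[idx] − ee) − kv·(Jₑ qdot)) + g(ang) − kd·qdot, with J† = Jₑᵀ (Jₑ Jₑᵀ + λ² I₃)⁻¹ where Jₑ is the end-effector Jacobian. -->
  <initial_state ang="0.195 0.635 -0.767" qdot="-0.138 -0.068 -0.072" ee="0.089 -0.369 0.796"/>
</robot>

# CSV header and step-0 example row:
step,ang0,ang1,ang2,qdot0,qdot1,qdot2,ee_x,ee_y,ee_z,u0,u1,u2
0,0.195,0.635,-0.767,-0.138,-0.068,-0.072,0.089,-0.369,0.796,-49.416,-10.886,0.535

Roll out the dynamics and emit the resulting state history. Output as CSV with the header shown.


step,ang0,ang1,ang2,qdot0,qdot1,qdot2,ee_x,ee_y,ee_z,u0,u1,u2
1,0.191,0.634,-0.782,-0.638,-0.122,-2.816,0.087,-0.368,0.796,-46.279,-10.802,1.104
2,0.182,0.633,-0.817,-1.104,-0.005,-4.265,0.083,-0.367,0.795,-43.736,-10.580,1.397
3,0.169,0.634,-0.863,-1.548,0.198,-5.053,0.077,-0.366,0.794,-41.552,-10.248,1.543
4,0.152,0.638,-0.916,-1.979,0.450,-5.481,0.070,-0.365,0.793,-39.568,-9.825,1.601
5,0.130,0.644,-0.972,-2.402,0.733,-5.703,0.060,-0.363,0.791,-37.673,-9.322,1.604
6,0.104,0.652,-1.029,-2.823,1.040,-5.795,0.049,-0.360,0.790,-35.789,-8.745,1.568
7,0.073,0.664,-1.087,-3.244,1.372,-5.796,0.037,-0.357,0.788,-33.853,-8.098,1.501
8,0.039,0.680,-1.145,-3.668,1.727,-5.722,0.024,-0.354,0.786,-31.812,-7.385,1.408
9,-0.000,0.699,-1.201,-4.099,2.109,-5.581,0.009,-0.350,0.784,-29.621,-6.607,1.292
10,-0.043,0.722,-1.256,-4.536,2.519,-5.373,-0.007,-0.345,0.781,-27.238,-5.764,1.154
11,-0.091,0.750,-1.309,-4.983,2.958,-5.094,-0.024,-0.340,0.778,-24.624,-4.856,0.996
12,-0.143,0.781,-1.358,-5.441,3.428,-4.734,-0.042,-0.334,0.774,-21.744,-3.883,0.820
13,-0.200,0.818,-1.403,-5.907,3.929,-4.281,-0.061,-0.327,0.770,-18.566,-2.846,0.626
14,-0.261,0.860,-1.443,-6.383,4.458,-3.720,-0.080,-0.320,0.765,-15.065,-1.747,0.416
15,-0.327,0.907,-1.477,-6.861,5.010,-3.034,-0.101,-0.312,0.760,-11.230,-0.591,0.193
16,-0.398,0.960,-1.503,-7.335,5.571,-2.207,-0.121,-0.304,0.754,-7.069,0.612,-0.041
17,-0.474,1.019,-1.521,-7.788,6.118,-1.237,-0.142,-0.294,0.747,-2.618,1.848,-0.279
18,-0.554,1.082,-1.528,-8.193,6.609,-0.151,-0.164,-0.284,0.740,2.044,3.096,-0.509
19,-0.637,1.150,-1.524,-8.504,6.955,0.813,-0.186,-0.272,0.732,6.793,4.318,-0.672
20,-0.723,1.220,-1.512,-8.662,7.081,1.634,-0.208,-0.260,0.723,11.419,5.449,-0.769
21,-0.809,1.290,-1.493,-8.610,6.890,2.071,-0.230,-0.246,0.714,15.583,6.387,-0.757
22,-0.894,1.357,-1.473,-8.321,6.337,1.885,-0.252,-0.232,0.705,18.886,7.022,-0.599
23,-0.975,1.416,-1.458,-7.838,5.502,1.092,-0.274,-0.217,0.696,21.064,7.308,-0.315
24,-1.051,1.466,-1.452,-7.264,4.574,0.022,-0.296,-0.201,0.686,22.176,7.321,0.011
25,-1.120,1.508,-1.455,-6.721,3.795,-0.714,-0.318,-0.186,0.675,22.536,7.203,0.235
26,-1.185,1.543,-1.465,-6.232,3.158,-1.216,-0.339,-0.172,0.665,22.503,7.056,0.387
27,-1.245,1.572,-1.478,-5.806,2.657,-1.501,-0.360,-0.159,0.653,22.288,6.925,0.476
28,-1.302,1.596,-1.494,-5.440,2.272,-1.604,-0.380,-0.147,0.641,22.010,6.826,0.515
29,-1.354,1.618,-1.510,-5.124,1.974,-1.589,-0.399,-0.137,0.629,21.727,6.756,0.521
30,-1.404,1.636,-1.525,-4.848,1.739,-1.510,-0.418,-0.127,0.616,21.466,6.712,0.509
31,-1.451,1.653,-1.540,-4.604,1.547,-1.402,-0.436,-0.118,0.603,21.236,6.688,0.489
32,-1.496,1.667,-1.553,-4.385,1.388,-1.287,-0.453,-0.110,0.589,21.041,6.677,0.465
33,-1.539,1.680,-1.566,-4.186,1.253,-1.175,-0.469,-0.103,0.575,20.878,6.677,0.442
34,-1.580,1.692,-1.577,-4.004,1.136,-1.072,-0.485,-0.097,0.562,20.743,6.683,0.420
35,-1.619,1.703,-1.587,-3.835,1.034,-0.978,-0.499,-0.092,0.548,20.631,6.694,0.402
36,-1.657,1.713,-1.597,-3.679,0.945,-0.894,-0.513,-0.088,0.534,20.538,6.707,0.386
37,-1.693,1.722,-1.605,-3.533,0.866,-0.819,-0.527,-0.084,0.520,20.461,6.720,0.372
38,-1.728,1.730,-1.613,-3.396,0.796,-0.752,-0.539,-0.080,0.506,20.395,6.732,0.362
39,-1.761,1.738,-1.620,-3.267,0.734,-0.693,-0.551,-0.077,0.492,20.336,6.743,0.353
40,-1.793,1.745,-1.627,-3.144,0.679,-0.640,-0.562,-0.075,0.478,20.283,6.751,0.346
41,-1.824,1.752,-1.633,-3.028,0.629,-0.592,-0.573,-0.073,0.465,20.233,6.757,0.341
42,-1.853,1.758,-1.639,-2.917,0.585,-0.548,-0.583,-0.071,0.452,20.183,6.759,0.338
43,-1.882,1.763,-1.644,-2.811,0.545,-0.509,-0.592,-0.070,0.438,20.132,6.757,0.336
44,-1.910,1.769,-1.649,-2.709,0.509,-0.473,-0.601,-0.069,0.426,20.079,6.751,0.334
45,-1.936,1.774,-1.653,-2.611,0.476,-0.440,-0.609,-0.069,0.413,20.023,6.742,0.334
46,-1.962,1.778,-1.658,-2.517,0.447,-0.409,-0.617,-0.068,0.400,19.962,6.729,0.335
47,-1.987,1.782,-1.662,-2.426,0.421,-0.381,-0.624,-0.068,0.388,19.897,6.712,0.335
48,-2.010,1.787,-1.665,-2.339,0.397,-0.354,-0.631,-0.068,0.376,19.826,6.692,0.337
49,-2.033,1.790,-1.669,-2.254,0.375,-0.329,-0.637,-0.068,0.365,19.751,6.667,0.339
50,-2.056,1.794,-1.672,-2.172,0.355,-0.305,-0.643,-0.069,0.353,19.669,6.640,0.340
51,-2.077,1.798,-1.675,-2.093,0.337,-0.283,-0.648,-0.069,0.342,19.583,6.610,0.343
52,-2.097,1.801,-1.677,-2.017,0.321,-0.262,-0.653,-0.070,0.332,19.491,6.576,0.345
53,-2.117,1.804,-1.680,-1.942,0.306,-0.241,-0.658,-0.071,0.321,19.395,6.540,0.347
54,-2.136,1.807,-1.682,-1.871,0.293,-0.222,-0.663,-0.071,0.311,19.293,6.502,0.349
55,-2.155,1.810,-1.684,-1.801,0.281,-0.203,-0.667,-0.072,0.301,19.187,6.461,0.351
56,-2.172,1.813,-1.686,-1.733,0.270,-0.186,-0.671,-0.073,0.292,19.078,6.418,0.354
57,-2.189,1.815,-1.688,-1.668,0.259,-0.169,-0.674,-0.074,0.283,18.964,6.374,0.356
58,-2.206,1.818,-1.690,-1.605,0.250,-0.152,-0.677,-0.075,0.274,18.847,6.328,0.358
59,-2.221,1.820,-1.691,-1.543,0.242,-0.136,-0.680,-0.076,0.265,18.728,6.280,0.359
60,-2.237,1.823,-1.692,-1.484,0.234,-0.121,-0.683,-0.078,0.257,18.606,6.231,0.361
61,-2.251,1.825,-1.694,-1.426,0.227,-0.107,-0.686,-0.079,0.249,18.482,6.182,0.363
62,-2.265,1.827,-1.695,-1.371,0.220,-0.093,-0.688,-0.080,0.241,,,


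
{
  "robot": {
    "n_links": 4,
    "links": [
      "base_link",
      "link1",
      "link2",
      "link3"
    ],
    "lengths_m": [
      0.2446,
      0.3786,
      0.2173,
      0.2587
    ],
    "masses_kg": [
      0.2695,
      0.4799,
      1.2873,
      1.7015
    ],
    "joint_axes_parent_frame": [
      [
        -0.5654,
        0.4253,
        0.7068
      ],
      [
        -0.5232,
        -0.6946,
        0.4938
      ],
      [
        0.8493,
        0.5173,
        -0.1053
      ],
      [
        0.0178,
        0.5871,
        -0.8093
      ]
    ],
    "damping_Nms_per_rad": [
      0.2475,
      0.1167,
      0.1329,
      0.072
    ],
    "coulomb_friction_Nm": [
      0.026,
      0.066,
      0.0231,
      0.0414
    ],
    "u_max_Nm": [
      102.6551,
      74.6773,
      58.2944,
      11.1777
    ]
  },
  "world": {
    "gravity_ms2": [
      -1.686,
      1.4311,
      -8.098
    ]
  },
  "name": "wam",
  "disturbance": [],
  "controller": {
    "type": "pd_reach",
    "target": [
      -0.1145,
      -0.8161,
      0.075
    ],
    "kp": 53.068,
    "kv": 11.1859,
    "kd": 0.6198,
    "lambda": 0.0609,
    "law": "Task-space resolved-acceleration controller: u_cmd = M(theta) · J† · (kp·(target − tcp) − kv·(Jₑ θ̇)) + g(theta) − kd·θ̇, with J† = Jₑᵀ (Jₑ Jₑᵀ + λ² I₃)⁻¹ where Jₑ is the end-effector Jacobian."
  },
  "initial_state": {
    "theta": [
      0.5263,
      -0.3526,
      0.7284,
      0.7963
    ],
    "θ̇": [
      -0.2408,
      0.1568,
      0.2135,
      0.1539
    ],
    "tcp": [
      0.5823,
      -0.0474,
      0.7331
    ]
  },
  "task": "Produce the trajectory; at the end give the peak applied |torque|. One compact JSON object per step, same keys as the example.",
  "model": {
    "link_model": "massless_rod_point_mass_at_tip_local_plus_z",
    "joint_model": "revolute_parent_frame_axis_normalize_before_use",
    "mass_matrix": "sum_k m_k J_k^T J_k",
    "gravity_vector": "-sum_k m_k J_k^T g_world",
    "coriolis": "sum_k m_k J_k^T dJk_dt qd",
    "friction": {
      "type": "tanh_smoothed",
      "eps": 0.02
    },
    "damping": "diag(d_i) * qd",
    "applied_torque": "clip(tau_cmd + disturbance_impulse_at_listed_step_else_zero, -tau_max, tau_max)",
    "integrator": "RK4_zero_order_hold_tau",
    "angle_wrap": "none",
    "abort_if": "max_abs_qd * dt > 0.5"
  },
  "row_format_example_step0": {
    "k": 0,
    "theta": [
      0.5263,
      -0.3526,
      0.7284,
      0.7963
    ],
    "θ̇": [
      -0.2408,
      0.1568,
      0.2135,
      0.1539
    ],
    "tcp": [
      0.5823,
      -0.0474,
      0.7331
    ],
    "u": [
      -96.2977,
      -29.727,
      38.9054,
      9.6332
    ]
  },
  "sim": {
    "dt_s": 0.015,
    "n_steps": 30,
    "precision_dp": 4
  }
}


{"k":1,"theta":[0.5195,-0.3406,0.7508,0.8068],"\u03b8\u0307":[-0.6736,1.4195,2.7203,1.2669],"tcp":[0.5769,-0.0548,0.7297],"u":[-81.0574,-24.8612,30.0777,7.085]}
{"k":2,"theta":[0.5062,-0.3136,0.8033,0.8327],"\u03b8\u0307":[-1.1145,2.1472,4.2388,2.1558],"tcp":[0.5652,-0.07,0.72],"u":[-68.0622,-21.1992,23.1571,5.0321]}
{"k":3,"theta":[0.4863,-0.2789,0.874,0.8672],"\u03b8\u0307":[-1.5499,2.463,5.1596,2.3941],"tcp":[0.5484,-0.0912,0.7055],"u":[-56.4993,-18.1983,17.415,3.5971]}
{"k":4,"theta":[0.4598,-0.2422,0.9535,0.9057],"\u03b8\u0307":[-1.9904,2.4204,5.4442,2.6811],"tcp":[0.5274,-0.1171,0.6873],"u":[-45.986,-15.3078,12.4742,2.2323]}
{"k":5,"theta":[0.4269,-0.2078,1.0356,0.9444],"\u03b8\u0307":[-2.3956,2.1584,5.5134,2.4264],"tcp":[0.5031,-0.1464,0.6663],"u":[-36.2774,-12.4762,8.0613,1.3048]}
{"k":6,"theta":[0.3882,-0.1789,1.1157,0.9815],"\u03b8\u0307":[-2.7723,1.6851,5.1858,2.4441],"tcp":[0.4761,-0.1783,0.6431],"u":[-27.3581,-9.5178,4.1639,0.273]}
{"k":7,"theta":[0.3443,-0.1579,1.1906,1.0151],"\u03b8\u0307":[-3.0874,1.1126,4.8226,1.9919],"tcp":[0.4471,-0.212,0.6182],"u":[-19.2376,-6.5618,0.7278,-0.3476]}
{"k":8,"theta":[0.296,-0.1463,1.2581,1.0446],"\u03b8\u0307":[-3.3475,0.4287,4.187,1.8847],"tcp":[0.4167,-0.2467,0.5921],"u":[-11.9014,-3.5507,-2.1827,-1.0888]}
{"k":9,"theta":[0.2444,-0.1452,1.3162,1.0695],"\u03b8\u0307":[-3.5321,-0.2693,3.5766,1.4127],"tcp":[0.3854,-0.2819,0.5652],"u":[-5.3965,-0.6044,-4.5852,-1.4549]}
{"k":10,"theta":[0.1905,-0.1546,1.364,1.0895],"\u03b8\u0307":[-3.6477,-0.981,2.8045,1.2301],"tcp":[0.3536,-0.317,0.5379],"u":[0.3719,2.2635,-6.4584,-1.8836]}
{"k":11,"theta":[0.1354,-0.1742,1.4006,1.1051],"\u03b8\u0307":[-3.6873,-1.6395,2.0682,0.8512],"tcp":[0.3217,-0.3517,0.5104],"u":[5.3919,5.0083,-7.8413,-2.043]}
{"k":12,"theta":[0.0803,-0.2034,1.4256,1.1164],"\u03b8\u0307":[-3.6594,-2.2365,1.2749,0.6516],"tcp":[0.2901,-0.3855,0.4829],"u":[9.7826,7.605,-8.7749,-2.1981]}
{"k":13,"theta":[0.0261,-0.2407,1.4393,1.1239],"\u03b8\u0307":[-3.5703,-2.7291,0.5482,0.3573],"tcp":[0.2592,-0.4182,0.4559],"u":[13.5673,10.0154,-9.3377,-2.1781]}
{"k":14,"theta":[-0.0265,-0.2846,1.4423,1.1278],"\u03b8\u0307":[-3.4336,-3.1155,-0.1472,0.1579],"tcp":[0.2292,-0.4497,0.4293],"u":[16.8459,12.216,-9.6138,-2.1345]}
{"k":15,"theta":[-0.0767,-0.3333,1.4356,1.1282],"\u03b8\u0307":[-3.262,-3.3847,-0.753,-0.0532],"tcp":[0.2002,-0.4797,0.4035],"u":[19.6559,14.1875,-9.7003,-2.0197]}
{"k":16,"theta":[-0.1242,-0.3854,1.42,1.1271],"\u03b8\u0307":[-3.0698,-3.5552,-1.3157,-0.1004],"tcp":[0.1723,-0.5082,0.3784],"u":[22.0699,15.918,-9.6687,-1.9772]}
{"k":17,"theta":[-0.1687,-0.4393,1.3973,1.1235],"\u03b8\u0307":[-2.8656,-3.6147,-1.7018,-0.3673],"tcp":[0.1458,-0.5351,0.3542],"u":[24.0573,17.4038,-9.5916,-1.7622]}
{"k":18,"theta":[-0.2102,-0.4934,1.3691,1.1175],"\u03b8\u0307":[-2.6618,-3.6045,-2.0468,-0.4457],"tcp":[0.1206,-0.5603,0.331],"u":[25.7205,18.654,-9.5101,-1.6695]}
{"k":19,"theta":[-0.2486,-0.5469,1.3368,1.1095],"\u03b8\u0307":[-2.4618,-3.5224,-2.26,-0.6212],"tcp":[0.0968,-0.5838,0.3089],"u":[27.0331,19.6725,-9.4604,-1.5146]}
{"k":20,"theta":[-0.2841,-0.5988,1.3016,1.0998],"\u03b8\u0307":[-2.2717,-3.3974,-2.4213,-0.6825],"tcp":[0.0744,-0.6055,0.2878],"u":[28.0531,20.481,-9.4509,-1.4478]}
{"k":21,"theta":[-0.3168,-0.6485,1.2647,1.0888],"\u03b8\u0307":[-2.0913,-3.2329,-2.4872,-0.7886],"tcp":[0.0535,-0.6255,0.2679],"u":[28.782,21.0913,-9.4879,-1.3633]}
{"k":22,"theta":[-0.3469,-0.6957,1.2271,1.0768],"\u03b8\u0307":[-1.9229,-3.0487,-2.5125,-0.8152],"tcp":[0.034,-0.6438,0.2492],"u":[29.2631,21.531,-9.5607,-1.3454]}
{"k":23,"theta":[-0.3745,-0.7399,1.1896,1.0643],"\u03b8\u0307":[-1.7645,-2.8478,-2.4724,-0.867],"tcp":[0.0158,-0.6603,0.2316],"u":[29.5133,21.8145,-9.6627,-1.321]}
{"k":24,"theta":[-0.3998,-0.7811,1.153,1.0514],"\u03b8\u0307":[-1.6168,-2.6437,-2.4087,-0.8585],"tcp":[-0.0009,-0.6753,0.2152],"u":[29.5691,21.97,-9.7777,-1.3456]}
{"k":25,"theta":[-0.423,-0.8192,1.1176,1.0384],"\u03b8\u0307":[-1.4774,-2.4373,-2.3031,-0.8706],"tcp":[-0.0163,-0.6887,0.2],"u":[29.4533,22.0101,-9.8979,-1.361]}
{"k":26,"theta":[-0.4442,-0.8542,1.0838,1.0257],"\u03b8\u0307":[-1.3471,-2.2379,-2.19,-0.8345],"tcp":[-0.0303,-0.7007,0.1859],"u":[29.1963,21.9611,-10.0092,-1.4114]}
{"k":27,"theta":[-0.4635,-0.8864,1.052,1.0133],"\u03b8\u0307":[-1.2234,-2.0445,-2.0517,-0.8211],"tcp":[-0.0431,-0.7113,0.1729],"u":[28.821,21.8314,-10.1077,-1.446]}
{"k":28,"theta":[-0.481,-0.9157,1.0222,1.0014],"\u03b8\u0307":[-1.1074,-1.8636,-1.9188,-0.7667],"tcp":[-0.0546,-0.7207,0.161],"u":[28.3507,21.6446,-10.1835,-1.506]}
{"k":29,"theta":[-0.4968,-0.9423,0.9945,0.9901],"\u03b8\u0307":[-0.9972,-1.6927,-1.7716,-0.74],"tcp":[-0.0651,-0.729,0.1501],"u":[27.8062,21.4045,-10.2377,-1.5437]}
{"k":30,"theta":[-0.5109,-0.9665,0.9689,0.9795],"\u03b8\u0307":[-0.8942,-1.5366,-1.639,-0.6761],"tcp":[-0.0744,-0.7364,0.1402]}
{"summary": "max |u| (N\u00b7m): 96.2977"}


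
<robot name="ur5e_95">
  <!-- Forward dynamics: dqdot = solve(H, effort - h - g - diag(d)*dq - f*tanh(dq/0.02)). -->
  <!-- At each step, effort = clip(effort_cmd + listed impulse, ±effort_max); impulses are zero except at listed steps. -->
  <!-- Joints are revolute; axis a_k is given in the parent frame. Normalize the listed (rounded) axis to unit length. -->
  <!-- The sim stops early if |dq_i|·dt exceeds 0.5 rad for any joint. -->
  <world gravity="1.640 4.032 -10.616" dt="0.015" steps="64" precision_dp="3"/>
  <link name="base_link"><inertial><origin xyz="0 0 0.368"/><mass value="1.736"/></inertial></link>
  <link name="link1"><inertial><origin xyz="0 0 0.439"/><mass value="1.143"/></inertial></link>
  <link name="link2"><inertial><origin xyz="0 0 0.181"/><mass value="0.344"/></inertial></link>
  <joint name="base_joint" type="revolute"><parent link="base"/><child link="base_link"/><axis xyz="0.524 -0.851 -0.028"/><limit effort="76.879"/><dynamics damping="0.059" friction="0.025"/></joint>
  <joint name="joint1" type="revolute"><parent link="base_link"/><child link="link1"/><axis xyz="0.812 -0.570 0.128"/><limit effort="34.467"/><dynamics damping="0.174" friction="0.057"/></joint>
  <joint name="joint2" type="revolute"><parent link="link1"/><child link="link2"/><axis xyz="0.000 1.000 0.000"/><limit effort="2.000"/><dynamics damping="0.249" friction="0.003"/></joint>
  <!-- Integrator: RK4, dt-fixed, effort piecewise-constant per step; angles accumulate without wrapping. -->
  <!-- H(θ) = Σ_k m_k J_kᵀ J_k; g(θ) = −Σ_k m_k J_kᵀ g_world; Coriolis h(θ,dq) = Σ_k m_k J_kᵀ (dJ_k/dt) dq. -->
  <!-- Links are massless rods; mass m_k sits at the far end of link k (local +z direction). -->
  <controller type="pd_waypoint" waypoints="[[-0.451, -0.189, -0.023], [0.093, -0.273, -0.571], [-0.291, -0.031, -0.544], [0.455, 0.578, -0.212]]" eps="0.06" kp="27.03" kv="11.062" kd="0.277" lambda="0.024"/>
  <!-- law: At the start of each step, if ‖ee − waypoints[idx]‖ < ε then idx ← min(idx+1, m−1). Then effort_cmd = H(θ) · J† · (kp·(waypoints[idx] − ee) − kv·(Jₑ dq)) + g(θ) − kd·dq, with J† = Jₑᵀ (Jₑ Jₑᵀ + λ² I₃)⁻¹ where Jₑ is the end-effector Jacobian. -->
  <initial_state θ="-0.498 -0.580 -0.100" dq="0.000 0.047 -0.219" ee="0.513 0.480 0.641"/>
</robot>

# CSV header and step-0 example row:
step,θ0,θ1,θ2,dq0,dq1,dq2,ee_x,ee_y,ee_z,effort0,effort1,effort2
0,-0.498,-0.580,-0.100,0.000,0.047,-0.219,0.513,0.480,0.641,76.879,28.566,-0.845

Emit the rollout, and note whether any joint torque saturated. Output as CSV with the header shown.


step,θ0,θ1,θ2,dq0,dq1,dq2,ee_x,ee_y,ee_z,effort0,effort1,effort2
1,-0.489,-0.585,-0.084,1.170,-0.719,2.165,0.512,0.478,0.643,76.879,24.715,-1.353
2,-0.462,-0.605,-0.045,2.510,-1.980,2.978,0.506,0.473,0.647,76.879,20.018,-1.236
3,-0.412,-0.649,0.003,4.109,-3.791,3.388,0.492,0.465,0.653,67.017,15.218,-0.986
4,-0.339,-0.719,0.053,5.577,-5.509,3.138,0.471,0.456,0.658,45.409,10.696,-0.592
5,-0.249,-0.808,0.093,6.444,-6.394,2.279,0.442,0.444,0.663,28.992,6.878,-0.134
6,-0.149,-0.907,0.122,6.903,-6.706,1.494,0.409,0.429,0.667,17.517,4.012,0.178
7,-0.044,-1.007,0.139,7.105,-6.675,0.925,0.374,0.411,0.669,9.668,1.979,0.340
8,0.063,-1.106,0.150,7.154,-6.461,0.543,0.338,0.391,0.671,4.316,0.606,0.398
9,0.170,-1.200,0.156,7.115,-6.163,0.289,0.302,0.369,0.671,0.649,-0.261,0.395
10,0.276,-1.290,0.159,7.028,-5.837,0.115,0.267,0.346,0.669,-1.888,-0.752,0.361
11,0.380,-1.375,0.160,6.917,-5.514,-0.008,0.234,0.322,0.666,-3.677,-0.973,0.312
12,0.483,-1.455,0.159,6.797,-5.206,-0.096,0.202,0.297,0.662,-4.977,-1.005,0.257
13,0.584,-1.531,0.157,6.677,-4.918,-0.166,0.171,0.272,0.656,-5.962,-0.911,0.206
14,0.683,-1.603,0.154,6.560,-4.650,-0.223,0.142,0.247,0.648,-6.746,-0.739,0.158
15,0.781,-1.671,0.150,6.448,-4.400,-0.267,0.114,0.222,0.640,-7.407,-0.524,0.115
16,0.877,-1.735,0.146,6.343,-4.165,-0.301,0.088,0.198,0.630,-7.993,-0.292,0.077
17,0.971,-1.796,0.141,6.243,-3.943,-0.326,0.063,0.174,0.619,-8.532,-0.062,0.044
18,1.064,-1.853,0.136,6.148,-3.730,-0.343,0.040,0.150,0.608,-9.042,0.153,0.016
19,1.156,-1.908,0.131,6.057,-3.526,-0.353,0.017,0.128,0.595,-9.532,0.344,-0.008
20,1.246,-1.959,0.125,5.969,-3.327,-0.357,-0.004,0.105,0.582,-10.006,0.505,-0.029
21,1.335,-2.007,0.120,5.882,-3.134,-0.357,-0.025,0.084,0.568,-10.462,0.632,-0.045
22,1.422,-2.053,0.115,5.794,-2.946,-0.352,-0.044,0.063,0.554,-10.901,0.724,-0.058
23,1.508,-2.096,0.109,5.705,-2.761,-0.344,-0.063,0.044,0.539,-11.319,0.779,-0.067
24,1.593,-2.136,0.104,5.612,-2.581,-0.334,-0.080,0.025,0.524,-11.712,0.799,-0.074
25,1.677,-2.173,0.099,5.514,-2.403,-0.321,-0.097,0.006,0.509,-12.078,0.784,-0.078
26,1.759,-2.208,0.095,5.411,-2.230,-0.307,-0.114,-0.011,0.493,-12.414,0.736,-0.080
27,1.839,-2.240,0.090,5.301,-2.060,-0.292,-0.129,-0.027,0.477,-12.718,0.658,-0.079
28,1.918,-2.270,0.086,5.183,-1.895,-0.277,-0.144,-0.043,0.461,-12.986,0.550,-0.077
29,1.994,-2.297,0.082,5.057,-1.734,-0.262,-0.159,-0.058,0.445,-13.217,0.417,-0.072
30,2.069,-2.322,0.078,4.921,-1.578,-0.246,-0.173,-0.072,0.428,-13.410,0.260,-0.066
31,2.142,-2.344,0.074,4.777,-1.427,-0.231,-0.186,-0.085,0.412,-13.563,0.082,-0.059
32,2.212,-2.365,0.071,4.623,-1.281,-0.216,-0.198,-0.097,0.395,-13.677,-0.112,-0.050
33,2.281,-2.383,0.068,4.461,-1.142,-0.202,-0.210,-0.108,0.379,-13.750,-0.322,-0.040
34,2.346,-2.399,0.065,4.291,-1.008,-0.188,-0.222,-0.119,0.362,-13.784,-0.543,-0.030
35,2.409,-2.413,0.062,4.114,-0.882,-0.175,-0.233,-0.128,0.346,-13.779,-0.772,-0.018
36,2.470,-2.426,0.060,3.931,-0.761,-0.163,-0.243,-0.137,0.330,-13.735,-1.007,-0.006
37,2.527,-2.436,0.057,3.742,-0.648,-0.151,-0.253,-0.145,0.314,-13.656,-1.246,0.006
38,2.582,-2.445,0.055,3.551,-0.542,-0.141,-0.263,-0.153,0.299,-13.543,-1.484,0.019
39,2.634,-2.452,0.053,3.357,-0.443,-0.131,-0.272,-0.159,0.284,-13.398,-1.721,0.032
40,2.683,-2.458,0.051,3.163,-0.351,-0.122,-0.280,-0.165,0.269,-13.226,-1.954,0.045
41,2.729,-2.463,0.049,2.970,-0.267,-0.114,-0.288,-0.171,0.254,-13.030,-2.181,0.057
42,2.772,-2.466,0.048,2.780,-0.189,-0.106,-0.295,-0.175,0.240,-12.813,-2.401,0.070
43,2.812,-2.469,0.046,2.593,-0.119,-0.099,-0.302,-0.180,0.227,-12.580,-2.612,0.082
44,2.850,-2.470,0.045,2.411,-0.055,-0.093,-0.309,-0.183,0.214,-12.333,-2.813,0.094
45,2.885,-2.471,0.043,2.236,0.002,-0.089,-0.315,-0.187,0.201,-12.078,-3.002,0.106
46,2.917,-2.470,0.042,2.068,0.048,-0.091,-0.321,-0.190,0.189,-11.817,-3.164,0.119
47,2.947,-2.469,0.041,1.909,0.088,-0.089,-0.327,-0.192,0.177,-11.553,-3.316,0.129
48,2.974,-2.468,0.039,1.757,0.124,-0.085,-0.332,-0.194,0.167,-11.290,-3.458,0.138
49,2.999,-2.465,0.038,1.613,0.156,-0.081,-0.337,-0.196,0.156,-11.030,-3.592,0.147
50,3.023,-2.463,0.037,1.477,0.184,-0.078,-0.342,-0.197,0.146,-10.775,-3.717,0.155
51,3.044,-2.460,0.036,1.350,0.208,-0.075,-0.346,-0.199,0.137,-10.529,-3.833,0.162
52,3.063,-2.457,0.035,1.231,0.228,-0.072,-0.350,-0.200,0.128,-10.293,-3.941,0.169
53,3.081,-2.453,0.034,1.121,0.245,-0.069,-0.354,-0.201,0.120,-10.067,-4.040,0.176
54,3.097,-2.449,0.033,1.018,0.259,-0.067,-0.358,-0.201,0.112,-9.854,-4.132,0.182
55,3.111,-2.445,0.032,0.924,0.270,-0.065,-0.361,-0.202,0.104,-9.653,-4.216,0.188
56,3.125,-2.441,0.031,0.836,0.279,-0.063,-0.364,-0.202,0.097,-9.464,-4.294,0.193
57,3.137,-2.437,0.030,0.756,0.285,-0.061,-0.368,-0.203,0.091,-9.289,-4.365,0.198
58,3.147,-2.433,0.029,0.683,0.289,-0.059,-0.371,-0.203,0.085,-9.127,-4.430,0.203
59,3.157,-2.428,0.028,0.615,0.292,-0.058,-0.374,-0.203,0.079,-8.977,-4.490,0.207
60,3.166,-2.424,0.027,0.554,0.293,-0.056,-0.376,-0.203,0.073,-8.840,-4.545,0.211
61,3.174,-2.420,0.026,0.498,0.293,-0.055,-0.379,-0.203,0.068,-8.714,-4.595,0.215
62,3.181,-2.415,0.025,0.447,0.292,-0.053,-0.382,-0.203,0.063,-8.599,-4.642,0.218
63,3.187,-2.411,0.025,0.401,0.290,-0.052,-0.384,-0.203,0.059,-8.495,-4.684,0.222
64,3.193,-2.407,0.024,0.359,0.286,-0.051,-0.386,-0.203,0.055,,,
# any joint saturated: yes


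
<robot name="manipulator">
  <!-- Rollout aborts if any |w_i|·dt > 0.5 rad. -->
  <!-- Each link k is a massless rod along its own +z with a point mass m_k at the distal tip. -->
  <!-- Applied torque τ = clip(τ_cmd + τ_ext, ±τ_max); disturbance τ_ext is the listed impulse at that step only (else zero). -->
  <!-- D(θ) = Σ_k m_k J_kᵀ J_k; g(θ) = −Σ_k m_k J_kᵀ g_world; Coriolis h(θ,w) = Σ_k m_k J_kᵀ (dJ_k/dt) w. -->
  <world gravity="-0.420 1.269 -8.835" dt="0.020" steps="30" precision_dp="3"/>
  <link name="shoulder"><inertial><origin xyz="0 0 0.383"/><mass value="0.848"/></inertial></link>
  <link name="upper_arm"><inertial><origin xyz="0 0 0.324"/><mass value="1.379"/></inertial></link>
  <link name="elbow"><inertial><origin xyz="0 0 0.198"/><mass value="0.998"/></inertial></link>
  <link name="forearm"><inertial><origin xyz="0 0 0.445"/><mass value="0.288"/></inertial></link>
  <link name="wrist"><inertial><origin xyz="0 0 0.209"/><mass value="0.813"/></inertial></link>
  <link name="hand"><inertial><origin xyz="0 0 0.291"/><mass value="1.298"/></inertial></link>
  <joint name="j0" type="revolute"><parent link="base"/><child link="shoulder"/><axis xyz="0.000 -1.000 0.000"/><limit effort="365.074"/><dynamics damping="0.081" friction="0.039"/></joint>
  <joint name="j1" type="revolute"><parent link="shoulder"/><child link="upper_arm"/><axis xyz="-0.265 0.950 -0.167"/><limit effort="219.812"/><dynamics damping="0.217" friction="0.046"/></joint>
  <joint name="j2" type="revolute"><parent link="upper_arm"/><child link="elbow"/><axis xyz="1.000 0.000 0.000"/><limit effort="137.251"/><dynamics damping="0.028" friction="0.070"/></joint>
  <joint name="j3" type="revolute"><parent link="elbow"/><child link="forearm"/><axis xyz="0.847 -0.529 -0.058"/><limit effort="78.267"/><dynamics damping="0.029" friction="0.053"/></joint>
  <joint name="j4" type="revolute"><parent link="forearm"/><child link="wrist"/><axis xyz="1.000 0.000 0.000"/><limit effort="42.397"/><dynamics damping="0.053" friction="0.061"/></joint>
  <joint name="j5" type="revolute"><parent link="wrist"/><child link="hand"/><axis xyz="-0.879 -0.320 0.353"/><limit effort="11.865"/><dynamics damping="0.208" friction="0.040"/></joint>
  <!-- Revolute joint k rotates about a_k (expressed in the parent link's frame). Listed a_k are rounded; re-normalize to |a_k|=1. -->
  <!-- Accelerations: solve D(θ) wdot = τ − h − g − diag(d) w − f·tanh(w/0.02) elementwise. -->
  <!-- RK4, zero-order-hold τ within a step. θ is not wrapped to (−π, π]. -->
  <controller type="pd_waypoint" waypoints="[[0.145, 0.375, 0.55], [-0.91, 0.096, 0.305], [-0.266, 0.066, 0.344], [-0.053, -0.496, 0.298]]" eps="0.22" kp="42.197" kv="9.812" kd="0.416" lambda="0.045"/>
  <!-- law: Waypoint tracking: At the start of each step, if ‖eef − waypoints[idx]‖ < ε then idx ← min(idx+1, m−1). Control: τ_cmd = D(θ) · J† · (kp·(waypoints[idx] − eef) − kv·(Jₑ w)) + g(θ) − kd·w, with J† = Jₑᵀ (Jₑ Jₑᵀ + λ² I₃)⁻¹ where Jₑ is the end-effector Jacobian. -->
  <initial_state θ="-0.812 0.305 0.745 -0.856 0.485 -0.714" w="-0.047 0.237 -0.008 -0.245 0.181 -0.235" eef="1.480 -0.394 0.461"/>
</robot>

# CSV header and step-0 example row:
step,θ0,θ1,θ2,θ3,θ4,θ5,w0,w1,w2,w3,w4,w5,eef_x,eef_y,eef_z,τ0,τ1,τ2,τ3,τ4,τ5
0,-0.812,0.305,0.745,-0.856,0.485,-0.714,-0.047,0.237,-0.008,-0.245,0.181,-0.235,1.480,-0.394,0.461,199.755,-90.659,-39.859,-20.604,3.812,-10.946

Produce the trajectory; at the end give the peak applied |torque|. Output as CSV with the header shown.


step,θ0,θ1,θ2,θ3,θ4,θ5,w0,w1,w2,w3,w4,w5,eef_x,eef_y,eef_z,τ0,τ1,τ2,τ3,τ4,τ5
1,-0.799,0.321,0.744,-0.880,0.512,-0.736,1.369,1.344,-0.130,-2.122,2.437,-1.898,1.469,-0.386,0.454,163.248,-76.152,-30.610,-14.241,3.058,-8.600
2,-0.761,0.356,0.740,-0.935,0.574,-0.785,2.466,2.295,-0.258,-3.327,3.635,-3.002,1.440,-0.366,0.452,127.262,-61.096,-21.501,-9.117,3.627,-7.243
3,-0.705,0.408,0.733,-1.010,0.656,-0.848,3.177,2.898,-0.491,-4.108,4.423,-3.361,1.397,-0.336,0.454,95.980,-47.550,-13.530,-4.987,4.241,-6.297
4,-0.637,0.468,0.721,-1.098,0.747,-0.919,3.574,3.193,-0.753,-4.588,4.596,-3.680,1.344,-0.300,0.461,70.566,-36.288,-7.138,-1.680,4.584,-5.220
5,-0.565,0.532,0.702,-1.193,0.841,-0.991,3.724,3.221,-1.098,-4.879,4.687,-3.636,1.284,-0.258,0.471,50.881,-27.422,-2.235,0.982,4.465,-4.165
6,-0.490,0.595,0.677,-1.292,0.933,-1.064,3.721,3.097,-1.454,-5.007,4.464,-3.690,1.219,-0.214,0.483,35.885,-20.655,1.476,3.183,4.124,-3.005
7,-0.417,0.654,0.644,-1.393,1.020,-1.136,3.614,2.872,-1.874,-4.995,4.226,-3.584,1.152,-0.167,0.497,24.751,-15.696,4.300,5.008,3.634,-1.953
8,-0.347,0.709,0.602,-1.492,1.102,-1.206,3.451,2.599,-2.315,-4.860,3.855,-3.523,1.085,-0.120,0.512,16.552,-12.198,6.521,6.561,3.187,-0.975
9,-0.280,0.757,0.551,-1.587,1.175,-1.275,3.250,2.292,-2.790,-4.615,3.458,-3.410,1.017,-0.073,0.526,10.682,-9.917,8.320,7.858,2.839,-0.153
10,-0.217,0.800,0.491,-1.676,1.240,-1.342,3.028,1.962,-3.270,-4.285,3.014,-3.297,0.952,-0.027,0.540,6.593,-8.625,9.830,8.928,2.653,0.530
11,-0.159,0.835,0.421,-1.758,1.296,-1.406,2.789,1.608,-3.736,-3.893,2.546,-3.166,0.887,0.018,0.552,3.870,-8.131,11.113,9.763,2.634,1.071
12,-0.106,0.864,0.342,-1.832,1.343,-1.467,2.539,1.233,-4.162,-3.464,2.062,-3.024,0.826,0.061,0.562,2.143,-8.235,12.196,10.358,2.769,1.489
13,-0.058,0.884,0.255,-1.897,1.380,-1.526,2.280,0.840,-4.525,-3.018,1.572,-2.871,0.767,0.101,0.571,1.082,-8.732,13.082,10.707,3.024,1.801
14,-0.015,0.897,0.161,-1.953,1.407,-1.581,2.017,0.435,-4.810,-2.575,1.087,-2.712,0.710,0.139,0.576,0.401,-9.422,13.764,10.815,3.359,2.025
15,0.022,0.901,0.063,-2.001,1.424,-1.633,1.756,0.030,-5.005,-2.148,0.621,-2.550,0.657,0.174,0.579,-0.120,-10.131,14.242,10.704,3.732,2.179
16,0.055,0.897,-0.038,-2.040,1.432,-1.682,1.507,-0.352,-5.103,-1.739,0.187,-2.398,0.606,0.206,0.580,-0.613,-10.760,14.528,10.419,4.100,2.281
17,0.083,0.887,-0.141,-2.071,1.432,-1.728,1.274,-0.702,-5.118,-1.358,-0.167,-2.226,0.558,0.234,0.579,-1.149,-11.216,14.628,9.990,4.406,2.330
18,0.106,0.869,-0.243,-2.095,1.426,-1.771,1.065,-0.998,-5.036,-1.017,-0.444,-2.067,0.514,0.258,0.576,-1.710,-11.501,14.581,9.496,4.630,2.355
19,0.125,0.847,-0.341,-2.112,1.415,-1.811,0.892,-1.220,-4.828,-0.732,-0.675,-1.960,0.472,0.278,0.572,-2.169,-11.694,14.433,9.023,4.790,2.381
20,0.142,0.821,-0.435,-2.124,1.400,-1.849,0.762,-1.352,-4.515,-0.501,-0.827,-1.865,0.433,0.294,0.566,-2.393,-11.841,14.198,8.606,4.863,2.396
21,0.156,0.793,-0.522,-2.133,1.383,-1.885,0.680,-1.389,-4.113,-0.322,-0.895,-1.762,0.398,0.306,0.560,-2.341,-11.954,13.888,8.270,4.846,2.394
22,0.169,0.766,-0.600,-2.138,1.365,-1.919,0.644,-1.339,-3.649,-0.191,-0.886,-1.635,0.365,0.315,0.554,-2.085,-11.992,13.508,7.997,4.748,2.371
23,0.182,0.740,-0.668,-2.140,1.348,-1.950,0.643,-1.222,-3.159,-0.096,-0.815,-1.477,0.337,0.321,0.548,76.474,-27.584,-19.132,-30.566,11.169,-11.865
24,0.203,0.720,-0.738,-2.151,1.342,-1.978,1.494,-0.767,-3.822,-0.955,0.113,-1.339,0.303,0.321,0.541,65.851,-27.561,-12.434,-21.539,9.344,-10.315
25,0.240,0.707,-0.814,-2.177,1.341,-2.015,2.217,-0.524,-3.835,-1.634,-0.169,-2.410,0.256,0.316,0.530,54.390,-26.815,-5.809,-13.214,8.507,-7.207
26,0.291,0.698,-0.892,-2.212,1.336,-2.070,2.839,-0.432,-3.904,-1.883,-0.325,-3.102,0.201,0.304,0.516,44.027,-25.617,-0.008,-6.261,7.845,-4.557
27,0.353,0.689,-0.969,-2.250,1.328,-2.137,3.377,-0.447,-3.734,-1.951,-0.395,-3.586,0.139,0.288,0.500,34.144,-23.710,4.714,-0.705,7.296,-2.215
28,0.425,0.679,-1.039,-2.289,1.321,-2.211,3.801,-0.602,-3.280,-1.991,-0.287,-3.828,0.074,0.268,0.483,24.602,-21.019,8.058,3.228,6.661,-0.170
29,0.503,0.664,-1.098,-2.330,1.319,-2.288,4.062,-0.963,-2.588,-2.101,0.014,-3.814,0.008,0.247,0.465,15.443,-17.643,9.919,5.543,5.818,1.569
30,0.585,0.639,-1.141,-2.374,1.323,-2.361,4.112,-1.585,-1.726,-2.319,0.427,-3.575,-0.058,0.224,0.448,,,,,,
# max |τ| (N·m): 199.755
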